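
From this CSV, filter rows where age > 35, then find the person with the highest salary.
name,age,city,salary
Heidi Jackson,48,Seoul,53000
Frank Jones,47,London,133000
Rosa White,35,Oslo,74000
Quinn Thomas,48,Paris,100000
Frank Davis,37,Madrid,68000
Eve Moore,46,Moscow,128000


Filter: age > 35
Sort by: salary (descending)

Filtered records (5):
  Frank Jones, age 47, salary $133000
  Eve Moore, age 46, salary $128000
  Quinn Thomas, age 48, salary $100000
  Frank Davis, age 37, salary $68000
  Heidi Jackson, age 48, salary $53000

Highest salary: Frank Jones ($133000)

Frank Jones


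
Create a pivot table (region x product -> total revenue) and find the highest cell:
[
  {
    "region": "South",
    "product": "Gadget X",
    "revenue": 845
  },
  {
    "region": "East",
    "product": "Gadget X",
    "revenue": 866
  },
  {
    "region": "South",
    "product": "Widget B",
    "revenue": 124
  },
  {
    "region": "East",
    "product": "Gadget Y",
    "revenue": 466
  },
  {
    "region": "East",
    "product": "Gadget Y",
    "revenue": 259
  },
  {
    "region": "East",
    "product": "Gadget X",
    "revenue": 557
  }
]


Pivot: region (rows) x product (columns) -> total revenue

     Gadget X      Gadget Y      Widget B    
East          1423           725             0  
South          845             0           124  

Highest: East / Gadget X = $1423

East / Gadget X = $1423


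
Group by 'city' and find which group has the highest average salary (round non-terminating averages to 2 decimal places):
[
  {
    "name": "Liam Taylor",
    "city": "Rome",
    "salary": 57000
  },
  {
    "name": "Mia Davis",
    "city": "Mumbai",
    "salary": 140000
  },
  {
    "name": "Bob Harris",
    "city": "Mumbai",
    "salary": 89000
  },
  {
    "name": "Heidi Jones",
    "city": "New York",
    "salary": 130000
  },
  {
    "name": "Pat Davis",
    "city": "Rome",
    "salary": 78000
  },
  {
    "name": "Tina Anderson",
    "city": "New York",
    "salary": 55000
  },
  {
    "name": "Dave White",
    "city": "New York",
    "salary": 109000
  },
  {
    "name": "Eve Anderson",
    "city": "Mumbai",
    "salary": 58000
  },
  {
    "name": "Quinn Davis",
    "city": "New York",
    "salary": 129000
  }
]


Group by: city

Groups:
  Mumbai: 3 people, avg salary = 287000/3 ≈ $95666.67
  New York: 4 people, avg salary = 423000/4 = $105750
  Rome: 2 people, avg salary = 135000/2 = $67500

Highest average salary: New York ($105750)

New York ($105750)


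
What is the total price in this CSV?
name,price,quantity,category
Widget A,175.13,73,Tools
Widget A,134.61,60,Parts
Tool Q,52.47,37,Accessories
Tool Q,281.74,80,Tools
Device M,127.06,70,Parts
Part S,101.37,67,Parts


Computing total price:
Values: [175.13, 134.61, 52.47, 281.74, 127.06, 101.37]
Sum = 872.38

872.38


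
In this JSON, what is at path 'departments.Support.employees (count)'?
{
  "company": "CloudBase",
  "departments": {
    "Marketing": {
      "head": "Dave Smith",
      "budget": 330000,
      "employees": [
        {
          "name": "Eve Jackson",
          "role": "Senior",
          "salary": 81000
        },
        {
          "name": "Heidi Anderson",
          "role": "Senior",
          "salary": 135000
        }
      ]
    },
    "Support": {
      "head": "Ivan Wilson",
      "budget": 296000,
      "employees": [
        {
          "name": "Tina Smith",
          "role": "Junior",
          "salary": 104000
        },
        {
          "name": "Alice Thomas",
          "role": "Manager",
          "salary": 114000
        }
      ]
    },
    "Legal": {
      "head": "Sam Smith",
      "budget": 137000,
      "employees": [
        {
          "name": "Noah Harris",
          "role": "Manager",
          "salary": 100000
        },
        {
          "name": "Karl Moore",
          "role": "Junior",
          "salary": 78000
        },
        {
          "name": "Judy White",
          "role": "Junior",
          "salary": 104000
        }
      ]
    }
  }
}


Path: departments.Support.employees (count)

Navigate:
  -> departments
  -> Support
  -> employees (array, length 2)

2


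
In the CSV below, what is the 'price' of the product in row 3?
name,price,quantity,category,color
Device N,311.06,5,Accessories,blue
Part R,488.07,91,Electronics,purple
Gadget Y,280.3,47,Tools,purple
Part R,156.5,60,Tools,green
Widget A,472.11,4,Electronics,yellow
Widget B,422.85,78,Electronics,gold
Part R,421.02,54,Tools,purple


Query: Row 3 ('Gadget Y'), column 'price'
Value: 280.3

280.3


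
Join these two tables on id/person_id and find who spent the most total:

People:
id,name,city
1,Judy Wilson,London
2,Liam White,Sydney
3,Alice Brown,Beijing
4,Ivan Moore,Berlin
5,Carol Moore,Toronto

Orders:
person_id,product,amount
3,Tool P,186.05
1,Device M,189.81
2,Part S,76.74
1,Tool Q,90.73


Join on: people.id = orders.person_id

Joined rows:
  Alice Brown (Beijing) bought Tool P for $186.05
  Judy Wilson (London) bought Device M for $189.81
  Liam White (Sydney) bought Part S for $76.74
  Judy Wilson (London) bought Tool Q for $90.73

Total per person:
  Judy Wilson: $280.54
  Alice Brown: $186.05
  Liam White: $76.74

Top spender: Judy Wilson ($280.54)

Judy Wilson ($280.54)


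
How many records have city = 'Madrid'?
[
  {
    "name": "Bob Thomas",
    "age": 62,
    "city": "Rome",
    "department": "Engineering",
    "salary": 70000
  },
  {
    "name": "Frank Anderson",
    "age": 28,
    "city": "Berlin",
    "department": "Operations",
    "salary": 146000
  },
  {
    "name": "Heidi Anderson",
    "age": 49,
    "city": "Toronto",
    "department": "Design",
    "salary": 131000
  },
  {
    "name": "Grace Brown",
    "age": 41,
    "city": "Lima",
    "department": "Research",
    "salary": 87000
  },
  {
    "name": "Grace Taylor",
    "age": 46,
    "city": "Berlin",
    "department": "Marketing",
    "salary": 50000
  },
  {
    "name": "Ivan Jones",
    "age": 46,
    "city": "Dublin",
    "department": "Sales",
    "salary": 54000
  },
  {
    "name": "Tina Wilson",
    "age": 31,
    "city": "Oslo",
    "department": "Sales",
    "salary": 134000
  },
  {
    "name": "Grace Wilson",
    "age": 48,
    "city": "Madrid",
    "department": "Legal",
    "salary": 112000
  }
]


Data: 8 records
Condition: city = 'Madrid'

Checking each record:
  Bob Thomas: Rome
  Frank Anderson: Berlin
  Heidi Anderson: Toronto
  Grace Brown: Lima
  Grace Taylor: Berlin
  Ivan Jones: Dublin
  Tina Wilson: Oslo
  Grace Wilson: Madrid MATCH

Count: 1

1


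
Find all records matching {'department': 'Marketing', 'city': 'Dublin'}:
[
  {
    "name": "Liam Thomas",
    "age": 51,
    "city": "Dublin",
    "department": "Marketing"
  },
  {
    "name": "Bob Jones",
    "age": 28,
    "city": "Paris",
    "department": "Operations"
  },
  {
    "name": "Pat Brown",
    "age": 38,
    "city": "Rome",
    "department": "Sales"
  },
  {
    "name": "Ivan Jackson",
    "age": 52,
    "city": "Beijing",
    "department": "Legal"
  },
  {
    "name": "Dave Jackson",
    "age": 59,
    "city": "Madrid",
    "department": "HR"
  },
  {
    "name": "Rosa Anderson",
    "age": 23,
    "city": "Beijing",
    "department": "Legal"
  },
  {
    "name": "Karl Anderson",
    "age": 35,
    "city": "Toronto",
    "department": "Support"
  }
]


Search criteria: {'department': 'Marketing', 'city': 'Dublin'}

Checking 7 records:
  Liam Thomas: {department: Marketing, city: Dublin} <-- MATCH
  Bob Jones: {department: Operations, city: Paris}
  Pat Brown: {department: Sales, city: Rome}
  Ivan Jackson: {department: Legal, city: Beijing}
  Dave Jackson: {department: HR, city: Madrid}
  Rosa Anderson: {department: Legal, city: Beijing}
  Karl Anderson: {department: Support, city: Toronto}

Matches: ["Liam Thomas"]

["Liam Thomas"]


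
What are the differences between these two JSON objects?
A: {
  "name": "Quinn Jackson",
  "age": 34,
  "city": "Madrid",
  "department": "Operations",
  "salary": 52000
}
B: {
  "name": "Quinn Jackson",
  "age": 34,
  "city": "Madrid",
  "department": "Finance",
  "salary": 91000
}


Comparing each field (in key order):
  name: same
  age: same
  city: same
  department: DIFFERENT
  salary: DIFFERENT
Differences:
  department: Operations -> Finance
  salary: 52000 -> 91000

2 field(s) changed

2 changes: department, salary


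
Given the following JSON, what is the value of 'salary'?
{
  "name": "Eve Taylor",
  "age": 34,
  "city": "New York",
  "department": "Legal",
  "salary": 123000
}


Looking up field 'salary'
Value: 123000

123000


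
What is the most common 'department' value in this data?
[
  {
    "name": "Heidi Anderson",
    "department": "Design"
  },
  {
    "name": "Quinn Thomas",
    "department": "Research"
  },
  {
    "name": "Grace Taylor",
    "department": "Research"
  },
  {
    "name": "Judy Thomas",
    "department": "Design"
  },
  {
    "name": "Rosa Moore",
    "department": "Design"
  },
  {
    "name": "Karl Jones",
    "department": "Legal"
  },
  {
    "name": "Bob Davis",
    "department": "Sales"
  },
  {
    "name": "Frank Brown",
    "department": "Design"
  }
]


Counting 'department' values across 8 records:

  Design: 4 ####
  Research: 2 ##
  Legal: 1 #
  Sales: 1 #

Most common: Design (4 times)

Design (4 times)


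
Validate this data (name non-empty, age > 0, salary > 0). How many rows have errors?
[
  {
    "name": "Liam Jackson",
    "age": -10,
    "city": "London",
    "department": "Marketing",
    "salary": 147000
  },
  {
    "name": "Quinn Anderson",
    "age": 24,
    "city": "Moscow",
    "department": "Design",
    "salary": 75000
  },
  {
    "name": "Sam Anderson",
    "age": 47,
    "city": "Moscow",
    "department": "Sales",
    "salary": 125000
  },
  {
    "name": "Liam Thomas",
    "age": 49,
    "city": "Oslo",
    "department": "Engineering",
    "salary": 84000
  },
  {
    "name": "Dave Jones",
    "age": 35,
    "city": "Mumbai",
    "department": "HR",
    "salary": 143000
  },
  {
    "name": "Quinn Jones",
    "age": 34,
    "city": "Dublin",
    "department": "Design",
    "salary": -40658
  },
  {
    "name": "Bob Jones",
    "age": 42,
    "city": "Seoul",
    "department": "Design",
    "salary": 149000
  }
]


Validating 7 records:
Rules: name non-empty, age > 0, salary > 0

  Row 1 (Liam Jackson): negative age: -10
  Row 2 (Quinn Anderson): OK
  Row 3 (Sam Anderson): OK
  Row 4 (Liam Thomas): OK
  Row 5 (Dave Jones): OK
  Row 6 (Quinn Jones): negative salary: -40658
  Row 7 (Bob Jones): OK

Total errors: 2

2 errors


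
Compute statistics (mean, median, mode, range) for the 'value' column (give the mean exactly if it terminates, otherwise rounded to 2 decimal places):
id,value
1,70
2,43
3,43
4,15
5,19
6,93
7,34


Data: [70, 43, 43, 15, 19, 93, 34]
Count: 7
Sum: 317
Mean: 317/7 ≈ 45.29 (rounded to 2 decimal places)
Sorted: [15, 19, 34, 43, 43, 70, 93]
Median: 43.0
Mode: 43 (2 times)
Range: 93 - 15 = 78
Min: 15, Max: 93

mean≈45.29, median=43.0, mode=43, range=78


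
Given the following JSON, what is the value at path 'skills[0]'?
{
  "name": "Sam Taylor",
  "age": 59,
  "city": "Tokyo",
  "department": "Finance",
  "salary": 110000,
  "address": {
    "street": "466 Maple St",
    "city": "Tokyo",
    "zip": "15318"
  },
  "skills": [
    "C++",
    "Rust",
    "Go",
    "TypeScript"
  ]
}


Query: skills[0]
Path: skills -> first element
Value: C++

C++


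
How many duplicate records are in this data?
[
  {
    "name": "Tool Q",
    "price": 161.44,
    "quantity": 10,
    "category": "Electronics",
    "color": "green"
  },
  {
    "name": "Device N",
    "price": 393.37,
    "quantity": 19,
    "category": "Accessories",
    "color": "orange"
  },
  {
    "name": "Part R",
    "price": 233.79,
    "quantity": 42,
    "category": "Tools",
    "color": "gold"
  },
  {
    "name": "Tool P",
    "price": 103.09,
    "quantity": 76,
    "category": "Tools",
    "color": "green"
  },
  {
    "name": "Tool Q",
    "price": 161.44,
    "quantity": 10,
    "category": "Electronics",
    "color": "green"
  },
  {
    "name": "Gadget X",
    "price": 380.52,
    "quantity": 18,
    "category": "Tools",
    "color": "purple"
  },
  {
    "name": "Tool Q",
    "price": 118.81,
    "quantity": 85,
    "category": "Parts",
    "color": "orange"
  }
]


Checking 7 records for duplicates:

  Row 1: Tool Q ($161.44, qty 10)
  Row 2: Device N ($393.37, qty 19)
  Row 3: Part R ($233.79, qty 42)
  Row 4: Tool P ($103.09, qty 76)
  Row 5: Tool Q ($161.44, qty 10) <-- DUPLICATE
  Row 6: Gadget X ($380.52, qty 18)
  Row 7: Tool Q ($118.81, qty 85)

Duplicates found: 1
Unique records: 6

1 duplicates, 6 unique


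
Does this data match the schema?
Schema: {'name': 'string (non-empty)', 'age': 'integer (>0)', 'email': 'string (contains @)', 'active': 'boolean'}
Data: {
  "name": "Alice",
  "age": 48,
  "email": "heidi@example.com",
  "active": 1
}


Validating each field against schema:
  name: OK (non-empty string)
  age: OK (positive integer)
  email: OK (string with @)
  active: FAIL (1 is not a boolean)

Result: INVALID (1 error: active)

INVALID (1 error: active)


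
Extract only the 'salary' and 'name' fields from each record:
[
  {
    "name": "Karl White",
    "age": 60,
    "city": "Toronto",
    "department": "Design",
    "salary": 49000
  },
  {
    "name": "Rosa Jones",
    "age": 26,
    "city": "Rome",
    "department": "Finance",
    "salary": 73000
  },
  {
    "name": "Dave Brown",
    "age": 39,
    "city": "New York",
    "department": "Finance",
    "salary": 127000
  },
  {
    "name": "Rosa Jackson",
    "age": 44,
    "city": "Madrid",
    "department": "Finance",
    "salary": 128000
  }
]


Original: 4 records with fields: name, age, city, department, salary
Keep: ['salary', 'name']
Drop: ['age', 'city', 'department']
Result: 4 records, 2 fields each

[
  {
    "salary": 49000,
    "name": "Karl White"
  },
  {
    "salary": 73000,
    "name": "Rosa Jones"
  },
  {
    "salary": 127000,
    "name": "Dave Brown"
  },
  {
    "salary": 128000,
    "name": "Rosa Jackson"
  }
]


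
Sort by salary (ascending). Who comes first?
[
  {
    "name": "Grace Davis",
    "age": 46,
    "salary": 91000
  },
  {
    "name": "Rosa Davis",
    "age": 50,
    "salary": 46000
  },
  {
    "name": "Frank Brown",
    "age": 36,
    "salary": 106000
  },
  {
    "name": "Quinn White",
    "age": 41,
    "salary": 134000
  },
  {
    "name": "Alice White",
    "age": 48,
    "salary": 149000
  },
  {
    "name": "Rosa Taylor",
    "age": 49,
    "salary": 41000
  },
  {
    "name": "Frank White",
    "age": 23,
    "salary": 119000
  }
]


Sort by: salary (ascending)

Sorted order:
  1. Rosa Taylor (salary = 41000)
  2. Rosa Davis (salary = 46000)
  3. Grace Davis (salary = 91000)
  4. Frank Brown (salary = 106000)
  5. Frank White (salary = 119000)
  6. Quinn White (salary = 134000)
  7. Alice White (salary = 149000)

First: Rosa Taylor

Rosa Taylor


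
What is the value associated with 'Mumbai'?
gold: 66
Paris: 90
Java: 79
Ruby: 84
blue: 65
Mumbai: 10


Looking up key 'Mumbai'
Value: 10

10


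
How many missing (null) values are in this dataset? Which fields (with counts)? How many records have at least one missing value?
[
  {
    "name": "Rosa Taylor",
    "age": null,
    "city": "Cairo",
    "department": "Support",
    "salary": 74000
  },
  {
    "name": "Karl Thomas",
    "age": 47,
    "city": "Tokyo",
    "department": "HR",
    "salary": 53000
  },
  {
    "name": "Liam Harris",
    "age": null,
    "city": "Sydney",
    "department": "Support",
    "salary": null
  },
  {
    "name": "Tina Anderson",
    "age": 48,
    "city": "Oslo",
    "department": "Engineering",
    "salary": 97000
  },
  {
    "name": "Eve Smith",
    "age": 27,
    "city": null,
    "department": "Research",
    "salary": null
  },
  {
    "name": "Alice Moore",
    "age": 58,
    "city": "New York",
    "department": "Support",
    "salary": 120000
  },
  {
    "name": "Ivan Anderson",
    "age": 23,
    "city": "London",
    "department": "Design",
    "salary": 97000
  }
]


Checking for missing (null) values in 7 records:

  Rosa Taylor: age
  Karl Thomas: complete
  Liam Harris: age, salary
  Tina Anderson: complete
  Eve Smith: city, salary
  Alice Moore: complete
  Ivan Anderson: complete

Per field:
  name: 0 missing
  age: 2 missing
  city: 1 missing
  department: 0 missing
  salary: 2 missing

Total missing values: 5
Records with any missing: 3

5 missing values (age: 2, city: 1, salary: 2); 3 incomplete records


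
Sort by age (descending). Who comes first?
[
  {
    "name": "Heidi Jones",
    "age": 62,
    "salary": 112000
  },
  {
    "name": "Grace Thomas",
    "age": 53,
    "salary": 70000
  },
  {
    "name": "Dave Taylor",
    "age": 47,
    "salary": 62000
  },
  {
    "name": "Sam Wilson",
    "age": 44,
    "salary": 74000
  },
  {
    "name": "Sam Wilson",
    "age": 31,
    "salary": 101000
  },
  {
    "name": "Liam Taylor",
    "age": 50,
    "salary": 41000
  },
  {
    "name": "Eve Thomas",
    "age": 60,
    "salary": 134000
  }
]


Sort by: age (descending)

Sorted order:
  1. Heidi Jones (age = 62)
  2. Eve Thomas (age = 60)
  3. Grace Thomas (age = 53)
  4. Liam Taylor (age = 50)
  5. Dave Taylor (age = 47)
  6. Sam Wilson (age = 44)
  7. Sam Wilson (age = 31)

First: Heidi Jones

Heidi Jones


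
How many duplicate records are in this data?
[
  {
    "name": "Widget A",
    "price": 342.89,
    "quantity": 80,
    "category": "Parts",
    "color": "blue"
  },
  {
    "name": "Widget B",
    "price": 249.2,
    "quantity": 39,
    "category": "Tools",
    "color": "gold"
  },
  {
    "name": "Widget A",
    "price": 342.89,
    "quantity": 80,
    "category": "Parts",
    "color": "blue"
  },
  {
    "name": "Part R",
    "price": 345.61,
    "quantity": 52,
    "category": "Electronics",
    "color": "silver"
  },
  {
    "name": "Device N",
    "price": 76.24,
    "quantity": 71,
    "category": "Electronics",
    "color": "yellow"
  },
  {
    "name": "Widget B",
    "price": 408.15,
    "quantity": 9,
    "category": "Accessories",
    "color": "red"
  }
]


Checking 6 records for duplicates:

  Row 1: Widget A ($342.89, qty 80)
  Row 2: Widget B ($249.2, qty 39)
  Row 3: Widget A ($342.89, qty 80) <-- DUPLICATE
  Row 4: Part R ($345.61, qty 52)
  Row 5: Device N ($76.24, qty 71)
  Row 6: Widget B ($408.15, qty 9)

Duplicates found: 1
Unique records: 5

1 duplicates, 5 unique


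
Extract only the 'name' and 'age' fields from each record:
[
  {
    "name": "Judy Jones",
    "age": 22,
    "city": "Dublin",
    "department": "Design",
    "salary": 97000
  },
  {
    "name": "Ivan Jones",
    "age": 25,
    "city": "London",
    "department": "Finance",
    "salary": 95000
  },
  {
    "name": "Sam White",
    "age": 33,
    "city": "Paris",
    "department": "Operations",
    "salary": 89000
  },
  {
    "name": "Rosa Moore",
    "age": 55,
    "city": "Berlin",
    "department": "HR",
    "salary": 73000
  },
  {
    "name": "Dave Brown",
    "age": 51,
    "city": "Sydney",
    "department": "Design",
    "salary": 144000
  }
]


Original: 5 records with fields: name, age, city, department, salary
Keep: ['name', 'age']
Drop: ['city', 'department', 'salary']
Result: 5 records, 2 fields each

[
  {
    "name": "Judy Jones",
    "age": 22
  },
  {
    "name": "Ivan Jones",
    "age": 25
  },
  {
    "name": "Sam White",
    "age": 33
  },
  {
    "name": "Rosa Moore",
    "age": 55
  },
  {
    "name": "Dave Brown",
    "age": 51
  }
]


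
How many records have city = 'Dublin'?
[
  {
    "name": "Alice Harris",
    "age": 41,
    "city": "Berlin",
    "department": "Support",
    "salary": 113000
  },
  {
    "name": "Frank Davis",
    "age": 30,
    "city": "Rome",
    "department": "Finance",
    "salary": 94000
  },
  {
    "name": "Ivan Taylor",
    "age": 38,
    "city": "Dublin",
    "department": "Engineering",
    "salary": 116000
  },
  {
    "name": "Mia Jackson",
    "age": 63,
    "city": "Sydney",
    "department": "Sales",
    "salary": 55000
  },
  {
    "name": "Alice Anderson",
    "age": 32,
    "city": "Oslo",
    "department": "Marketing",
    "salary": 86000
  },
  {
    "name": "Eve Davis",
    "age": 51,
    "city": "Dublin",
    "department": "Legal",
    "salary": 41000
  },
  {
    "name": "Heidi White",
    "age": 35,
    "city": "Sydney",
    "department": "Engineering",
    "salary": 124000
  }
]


Data: 7 records
Condition: city = 'Dublin'

Checking each record:
  Alice Harris: Berlin
  Frank Davis: Rome
  Ivan Taylor: Dublin MATCH
  Mia Jackson: Sydney
  Alice Anderson: Oslo
  Eve Davis: Dublin MATCH
  Heidi White: Sydney

Count: 2

2


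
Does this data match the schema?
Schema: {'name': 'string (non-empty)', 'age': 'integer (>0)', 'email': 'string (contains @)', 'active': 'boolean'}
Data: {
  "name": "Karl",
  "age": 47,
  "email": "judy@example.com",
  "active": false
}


Validating each field against schema:
  name: OK (non-empty string)
  age: OK (positive integer)
  email: OK (string with @)
  active: OK (boolean)

Result: VALID

VALID


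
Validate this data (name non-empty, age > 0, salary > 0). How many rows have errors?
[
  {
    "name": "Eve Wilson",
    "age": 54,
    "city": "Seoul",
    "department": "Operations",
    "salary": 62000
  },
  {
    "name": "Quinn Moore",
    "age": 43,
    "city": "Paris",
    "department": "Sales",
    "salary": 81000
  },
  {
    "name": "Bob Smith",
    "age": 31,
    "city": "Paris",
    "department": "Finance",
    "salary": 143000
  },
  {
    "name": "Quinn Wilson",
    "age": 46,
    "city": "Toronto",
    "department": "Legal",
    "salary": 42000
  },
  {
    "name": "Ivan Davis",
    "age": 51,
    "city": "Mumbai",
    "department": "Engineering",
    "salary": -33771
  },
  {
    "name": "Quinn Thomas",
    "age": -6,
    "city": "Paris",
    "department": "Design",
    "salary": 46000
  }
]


Validating 6 records:
Rules: name non-empty, age > 0, salary > 0

  Row 1 (Eve Wilson): OK
  Row 2 (Quinn Moore): OK
  Row 3 (Bob Smith): OK
  Row 4 (Quinn Wilson): OK
  Row 5 (Ivan Davis): negative salary: -33771
  Row 6 (Quinn Thomas): negative age: -6

Total errors: 2

2 errors


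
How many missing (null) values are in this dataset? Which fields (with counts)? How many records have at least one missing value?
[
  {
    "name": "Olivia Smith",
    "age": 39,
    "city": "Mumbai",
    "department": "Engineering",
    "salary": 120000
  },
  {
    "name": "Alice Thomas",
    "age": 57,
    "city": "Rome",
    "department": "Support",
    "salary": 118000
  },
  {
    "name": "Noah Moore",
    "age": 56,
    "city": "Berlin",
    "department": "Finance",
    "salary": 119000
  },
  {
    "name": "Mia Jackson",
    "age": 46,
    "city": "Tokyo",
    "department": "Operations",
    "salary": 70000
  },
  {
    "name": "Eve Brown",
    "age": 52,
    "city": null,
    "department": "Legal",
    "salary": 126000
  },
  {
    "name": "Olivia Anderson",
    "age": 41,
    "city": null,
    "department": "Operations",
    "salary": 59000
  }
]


Checking for missing (null) values in 6 records:

  Olivia Smith: complete
  Alice Thomas: complete
  Noah Moore: complete
  Mia Jackson: complete
  Eve Brown: city
  Olivia Anderson: city

Per field:
  name: 0 missing
  age: 0 missing
  city: 2 missing
  department: 0 missing
  salary: 0 missing

Total missing values: 2
Records with any missing: 2

2 missing values (city: 2); 2 incomplete records


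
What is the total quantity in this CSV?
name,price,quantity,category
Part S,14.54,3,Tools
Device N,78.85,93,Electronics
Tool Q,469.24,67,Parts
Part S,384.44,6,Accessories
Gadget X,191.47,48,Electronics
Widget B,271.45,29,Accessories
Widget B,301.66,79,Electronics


Computing total quantity:
Values: [3, 93, 67, 6, 48, 29, 79]
Sum = 325

325


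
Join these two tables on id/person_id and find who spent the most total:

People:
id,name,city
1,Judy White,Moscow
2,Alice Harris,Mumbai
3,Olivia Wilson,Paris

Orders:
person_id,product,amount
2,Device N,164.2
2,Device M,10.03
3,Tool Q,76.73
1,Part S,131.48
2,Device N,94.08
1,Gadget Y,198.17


Join on: people.id = orders.person_id

Joined rows:
  Alice Harris (Mumbai) bought Device N for $164.2
  Alice Harris (Mumbai) bought Device M for $10.03
  Olivia Wilson (Paris) bought Tool Q for $76.73
  Judy White (Moscow) bought Part S for $131.48
  Alice Harris (Mumbai) bought Device N for $94.08
  Judy White (Moscow) bought Gadget Y for $198.17

Total per person:
  Judy White: $329.65
  Alice Harris: $268.31
  Olivia Wilson: $76.73

Top spender: Judy White ($329.65)

Judy White ($329.65)


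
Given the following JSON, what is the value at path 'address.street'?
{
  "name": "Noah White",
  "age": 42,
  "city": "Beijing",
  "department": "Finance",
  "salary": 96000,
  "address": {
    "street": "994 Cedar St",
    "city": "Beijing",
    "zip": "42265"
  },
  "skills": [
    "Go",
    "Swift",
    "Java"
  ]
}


Query: address.street
Path: address -> street
Value: 994 Cedar St

994 Cedar St


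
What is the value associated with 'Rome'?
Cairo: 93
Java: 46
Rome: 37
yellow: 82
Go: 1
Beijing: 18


Looking up key 'Rome'
Value: 37

37


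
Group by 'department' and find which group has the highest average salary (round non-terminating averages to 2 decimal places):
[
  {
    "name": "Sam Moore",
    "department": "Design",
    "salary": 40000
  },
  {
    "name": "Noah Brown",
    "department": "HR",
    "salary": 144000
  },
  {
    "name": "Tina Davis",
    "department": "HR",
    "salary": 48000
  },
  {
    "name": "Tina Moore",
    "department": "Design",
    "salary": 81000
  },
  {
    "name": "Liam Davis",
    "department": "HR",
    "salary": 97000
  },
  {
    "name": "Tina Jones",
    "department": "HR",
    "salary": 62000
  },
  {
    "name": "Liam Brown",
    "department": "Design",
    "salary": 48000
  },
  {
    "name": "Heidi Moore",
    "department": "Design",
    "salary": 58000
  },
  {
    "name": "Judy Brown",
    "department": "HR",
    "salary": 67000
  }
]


Group by: department

Groups:
  Design: 4 people, avg salary = 227000/4 = $56750
  HR: 5 people, avg salary = 418000/5 = $83600

Highest average salary: HR ($83600)

HR ($83600)


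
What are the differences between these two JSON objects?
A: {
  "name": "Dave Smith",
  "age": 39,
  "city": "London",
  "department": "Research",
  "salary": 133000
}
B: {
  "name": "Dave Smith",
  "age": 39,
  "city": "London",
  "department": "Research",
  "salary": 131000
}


Comparing each field (in key order):
  name: same
  age: same
  city: same
  department: same
  salary: DIFFERENT
Differences:
  salary: 133000 -> 131000

1 field(s) changed

1 change: salary


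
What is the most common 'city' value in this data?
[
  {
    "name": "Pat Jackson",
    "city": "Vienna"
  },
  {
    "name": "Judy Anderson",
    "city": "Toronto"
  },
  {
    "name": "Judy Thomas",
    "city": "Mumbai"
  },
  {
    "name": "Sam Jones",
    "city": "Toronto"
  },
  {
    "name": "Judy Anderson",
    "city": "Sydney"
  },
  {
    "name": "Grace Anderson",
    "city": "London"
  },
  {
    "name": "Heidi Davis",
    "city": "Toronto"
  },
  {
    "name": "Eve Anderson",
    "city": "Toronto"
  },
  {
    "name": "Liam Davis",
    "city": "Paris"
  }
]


Counting 'city' values across 9 records:

  Toronto: 4 ####
  Vienna: 1 #
  Mumbai: 1 #
  Sydney: 1 #
  London: 1 #
  Paris: 1 #

Most common: Toronto (4 times)

Toronto (4 times)


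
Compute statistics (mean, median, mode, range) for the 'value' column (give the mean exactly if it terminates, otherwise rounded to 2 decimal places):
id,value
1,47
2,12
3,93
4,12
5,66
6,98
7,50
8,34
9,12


Data: [47, 12, 93, 12, 66, 98, 50, 34, 12]
Count: 9
Sum: 424
Mean: 424/9 ≈ 47.11 (rounded to 2 decimal places)
Sorted: [12, 12, 12, 34, 47, 50, 66, 93, 98]
Median: 47.0
Mode: 12 (3 times)
Range: 98 - 12 = 86
Min: 12, Max: 98

mean≈47.11, median=47.0, mode=12, range=86


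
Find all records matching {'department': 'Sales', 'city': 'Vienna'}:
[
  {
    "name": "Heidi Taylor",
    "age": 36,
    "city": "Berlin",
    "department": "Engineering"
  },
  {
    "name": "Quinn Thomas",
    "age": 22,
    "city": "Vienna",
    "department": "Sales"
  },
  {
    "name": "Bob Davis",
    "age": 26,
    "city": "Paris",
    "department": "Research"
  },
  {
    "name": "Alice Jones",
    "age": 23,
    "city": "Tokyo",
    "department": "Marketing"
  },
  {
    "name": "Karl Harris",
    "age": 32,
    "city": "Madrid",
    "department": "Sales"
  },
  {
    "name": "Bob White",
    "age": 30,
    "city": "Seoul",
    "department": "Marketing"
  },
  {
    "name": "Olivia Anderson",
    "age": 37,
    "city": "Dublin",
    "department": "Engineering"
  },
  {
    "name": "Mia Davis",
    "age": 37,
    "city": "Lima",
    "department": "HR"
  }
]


Search criteria: {'department': 'Sales', 'city': 'Vienna'}

Checking 8 records:
  Heidi Taylor: {department: Engineering, city: Berlin}
  Quinn Thomas: {department: Sales, city: Vienna} <-- MATCH
  Bob Davis: {department: Research, city: Paris}
  Alice Jones: {department: Marketing, city: Tokyo}
  Karl Harris: {department: Sales, city: Madrid}
  Bob White: {department: Marketing, city: Seoul}
  Olivia Anderson: {department: Engineering, city: Dublin}
  Mia Davis: {department: HR, city: Lima}

Matches: ["Quinn Thomas"]

["Quinn Thomas"]


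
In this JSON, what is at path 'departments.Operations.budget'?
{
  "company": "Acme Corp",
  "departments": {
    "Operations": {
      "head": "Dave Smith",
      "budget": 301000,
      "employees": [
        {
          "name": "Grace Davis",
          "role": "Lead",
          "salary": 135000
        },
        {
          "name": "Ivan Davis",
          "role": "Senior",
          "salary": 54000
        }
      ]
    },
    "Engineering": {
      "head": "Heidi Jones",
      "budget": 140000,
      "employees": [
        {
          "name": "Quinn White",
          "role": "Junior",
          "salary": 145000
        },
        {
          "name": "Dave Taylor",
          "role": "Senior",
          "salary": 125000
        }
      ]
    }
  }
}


Path: departments.Operations.budget

Navigate:
  -> departments
  -> Operations
  -> budget = 301000

301000


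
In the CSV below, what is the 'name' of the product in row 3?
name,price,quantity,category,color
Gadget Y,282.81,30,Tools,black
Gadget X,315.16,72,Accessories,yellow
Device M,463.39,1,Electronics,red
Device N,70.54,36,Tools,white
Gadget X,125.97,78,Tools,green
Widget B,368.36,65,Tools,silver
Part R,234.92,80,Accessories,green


Query: Row 3 ('Device M'), column 'name'
Value: Device M

Device M


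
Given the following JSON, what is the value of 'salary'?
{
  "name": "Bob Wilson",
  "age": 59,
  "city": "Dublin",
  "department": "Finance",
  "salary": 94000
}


Looking up field 'salary'
Value: 94000

94000


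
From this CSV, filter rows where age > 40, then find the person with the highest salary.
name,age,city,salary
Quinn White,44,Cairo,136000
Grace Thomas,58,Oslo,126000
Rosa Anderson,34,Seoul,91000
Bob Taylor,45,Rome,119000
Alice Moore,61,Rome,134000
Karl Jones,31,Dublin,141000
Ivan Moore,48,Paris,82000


Filter: age > 40
Sort by: salary (descending)

Filtered records (5):
  Quinn White, age 44, salary $136000
  Alice Moore, age 61, salary $134000
  Grace Thomas, age 58, salary $126000
  Bob Taylor, age 45, salary $119000
  Ivan Moore, age 48, salary $82000

Highest salary: Quinn White ($136000)

Quinn White


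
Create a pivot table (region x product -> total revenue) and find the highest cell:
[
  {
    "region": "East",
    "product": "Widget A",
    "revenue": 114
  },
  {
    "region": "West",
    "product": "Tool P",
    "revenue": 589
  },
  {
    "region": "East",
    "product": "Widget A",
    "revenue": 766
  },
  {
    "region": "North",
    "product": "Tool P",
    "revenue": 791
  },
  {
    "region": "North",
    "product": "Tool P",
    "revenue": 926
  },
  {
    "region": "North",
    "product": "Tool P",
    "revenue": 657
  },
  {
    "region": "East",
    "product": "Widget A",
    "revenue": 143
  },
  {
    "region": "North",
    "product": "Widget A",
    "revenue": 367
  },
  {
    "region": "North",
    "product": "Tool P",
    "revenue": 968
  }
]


Pivot: region (rows) x product (columns) -> total revenue

     Tool P        Widget A    
East             0          1023  
North         3342           367  
West           589             0  

Highest: North / Tool P = $3342

North / Tool P = $3342


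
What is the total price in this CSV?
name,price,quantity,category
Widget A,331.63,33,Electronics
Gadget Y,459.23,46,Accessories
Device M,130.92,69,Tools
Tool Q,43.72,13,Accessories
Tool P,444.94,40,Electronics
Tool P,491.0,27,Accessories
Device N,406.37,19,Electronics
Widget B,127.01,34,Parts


Computing total price:
Values: [331.63, 459.23, 130.92, 43.72, 444.94, 491.0, 406.37, 127.01]
Sum = 2434.82

2434.82


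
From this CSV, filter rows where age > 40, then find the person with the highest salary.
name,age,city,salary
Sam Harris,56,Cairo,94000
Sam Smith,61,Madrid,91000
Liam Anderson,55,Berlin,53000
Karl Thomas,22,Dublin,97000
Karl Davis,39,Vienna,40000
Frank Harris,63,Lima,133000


Filter: age > 40
Sort by: salary (descending)

Filtered records (4):
  Frank Harris, age 63, salary $133000
  Sam Harris, age 56, salary $94000
  Sam Smith, age 61, salary $91000
  Liam Anderson, age 55, salary $53000

Highest salary: Frank Harris ($133000)

Frank Harris


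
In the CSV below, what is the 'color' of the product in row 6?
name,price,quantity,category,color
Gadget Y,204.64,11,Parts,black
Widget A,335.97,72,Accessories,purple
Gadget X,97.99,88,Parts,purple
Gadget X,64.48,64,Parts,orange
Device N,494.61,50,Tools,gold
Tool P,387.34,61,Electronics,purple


Query: Row 6 ('Tool P'), column 'color'
Value: purple

purple


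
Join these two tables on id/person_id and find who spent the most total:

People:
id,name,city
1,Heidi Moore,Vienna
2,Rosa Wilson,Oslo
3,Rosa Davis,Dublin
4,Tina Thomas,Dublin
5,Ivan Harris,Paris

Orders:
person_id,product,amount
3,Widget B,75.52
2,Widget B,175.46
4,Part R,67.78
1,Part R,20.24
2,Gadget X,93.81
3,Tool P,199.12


Join on: people.id = orders.person_id

Joined rows:
  Rosa Davis (Dublin) bought Widget B for $75.52
  Rosa Wilson (Oslo) bought Widget B for $175.46
  Tina Thomas (Dublin) bought Part R for $67.78
  Heidi Moore (Vienna) bought Part R for $20.24
  Rosa Wilson (Oslo) bought Gadget X for $93.81
  Rosa Davis (Dublin) bought Tool P for $199.12

Total per person:
  Rosa Davis: $274.64
  Rosa Wilson: $269.27
  Tina Thomas: $67.78
  Heidi Moore: $20.24

Top spender: Rosa Davis ($274.64)

Rosa Davis ($274.64)


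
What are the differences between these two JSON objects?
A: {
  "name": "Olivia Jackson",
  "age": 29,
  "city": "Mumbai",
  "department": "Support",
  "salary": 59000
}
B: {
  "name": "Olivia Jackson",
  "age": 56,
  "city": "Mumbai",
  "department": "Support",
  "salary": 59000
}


Comparing each field (in key order):
  name: same
  age: DIFFERENT
  city: same
  department: same
  salary: same
Differences:
  age: 29 -> 56

1 field(s) changed

1 change: age


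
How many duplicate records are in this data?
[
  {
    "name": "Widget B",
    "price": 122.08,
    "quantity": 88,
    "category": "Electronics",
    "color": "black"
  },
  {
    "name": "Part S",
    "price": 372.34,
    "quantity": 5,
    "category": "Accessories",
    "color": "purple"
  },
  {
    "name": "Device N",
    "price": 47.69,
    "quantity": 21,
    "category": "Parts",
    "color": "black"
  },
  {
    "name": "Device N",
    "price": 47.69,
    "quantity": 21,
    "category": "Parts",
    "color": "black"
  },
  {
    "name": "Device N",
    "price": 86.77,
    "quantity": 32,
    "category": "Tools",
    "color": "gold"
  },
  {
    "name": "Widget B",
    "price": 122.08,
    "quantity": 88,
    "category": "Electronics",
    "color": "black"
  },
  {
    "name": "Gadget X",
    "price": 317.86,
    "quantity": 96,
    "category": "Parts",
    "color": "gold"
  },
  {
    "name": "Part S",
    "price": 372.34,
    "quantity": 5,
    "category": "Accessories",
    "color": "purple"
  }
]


Checking 8 records for duplicates:

  Row 1: Widget B ($122.08, qty 88)
  Row 2: Part S ($372.34, qty 5)
  Row 3: Device N ($47.69, qty 21)
  Row 4: Device N ($47.69, qty 21) <-- DUPLICATE
  Row 5: Device N ($86.77, qty 32)
  Row 6: Widget B ($122.08, qty 88) <-- DUPLICATE
  Row 7: Gadget X ($317.86, qty 96)
  Row 8: Part S ($372.34, qty 5) <-- DUPLICATE

Duplicates found: 3
Unique records: 5

3 duplicates, 5 unique


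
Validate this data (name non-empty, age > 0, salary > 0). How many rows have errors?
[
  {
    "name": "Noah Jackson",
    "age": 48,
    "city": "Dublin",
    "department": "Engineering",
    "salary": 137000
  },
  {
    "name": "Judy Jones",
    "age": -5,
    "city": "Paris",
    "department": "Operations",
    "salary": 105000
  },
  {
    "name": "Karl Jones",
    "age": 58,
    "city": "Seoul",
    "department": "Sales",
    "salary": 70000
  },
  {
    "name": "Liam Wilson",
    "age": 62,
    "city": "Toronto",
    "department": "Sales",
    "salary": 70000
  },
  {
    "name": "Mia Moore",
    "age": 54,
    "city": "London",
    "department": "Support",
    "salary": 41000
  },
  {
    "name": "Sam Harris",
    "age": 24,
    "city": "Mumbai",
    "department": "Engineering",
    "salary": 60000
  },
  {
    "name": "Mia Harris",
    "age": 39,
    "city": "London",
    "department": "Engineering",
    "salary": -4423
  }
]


Validating 7 records:
Rules: name non-empty, age > 0, salary > 0

  Row 1 (Noah Jackson): OK
  Row 2 (Judy Jones): negative age: -5
  Row 3 (Karl Jones): OK
  Row 4 (Liam Wilson): OK
  Row 5 (Mia Moore): OK
  Row 6 (Sam Harris): OK
  Row 7 (Mia Harris): negative salary: -4423

Total errors: 2

2 errors


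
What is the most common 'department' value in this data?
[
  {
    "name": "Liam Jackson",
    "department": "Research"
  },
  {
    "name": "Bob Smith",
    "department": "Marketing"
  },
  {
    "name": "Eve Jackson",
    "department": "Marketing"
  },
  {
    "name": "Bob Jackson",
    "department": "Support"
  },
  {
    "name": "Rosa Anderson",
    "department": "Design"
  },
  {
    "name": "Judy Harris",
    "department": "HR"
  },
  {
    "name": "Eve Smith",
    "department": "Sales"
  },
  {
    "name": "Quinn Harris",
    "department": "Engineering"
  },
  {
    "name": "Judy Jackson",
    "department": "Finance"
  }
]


Counting 'department' values across 9 records:

  Marketing: 2 ##
  Research: 1 #
  Support: 1 #
  Design: 1 #
  HR: 1 #
  Sales: 1 #
  Engineering: 1 #
  Finance: 1 #

Most common: Marketing (2 times)

Marketing (2 times)


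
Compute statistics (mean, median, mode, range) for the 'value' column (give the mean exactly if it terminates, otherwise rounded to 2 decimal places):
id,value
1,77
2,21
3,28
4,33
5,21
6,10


Data: [77, 21, 28, 33, 21, 10]
Count: 6
Sum: 190
Mean: 190/6 ≈ 31.67 (rounded to 2 decimal places)
Sorted: [10, 21, 21, 28, 33, 77]
Median: 24.5
Mode: 21 (2 times)
Range: 77 - 10 = 67
Min: 10, Max: 77

mean≈31.67, median=24.5, mode=21, range=67


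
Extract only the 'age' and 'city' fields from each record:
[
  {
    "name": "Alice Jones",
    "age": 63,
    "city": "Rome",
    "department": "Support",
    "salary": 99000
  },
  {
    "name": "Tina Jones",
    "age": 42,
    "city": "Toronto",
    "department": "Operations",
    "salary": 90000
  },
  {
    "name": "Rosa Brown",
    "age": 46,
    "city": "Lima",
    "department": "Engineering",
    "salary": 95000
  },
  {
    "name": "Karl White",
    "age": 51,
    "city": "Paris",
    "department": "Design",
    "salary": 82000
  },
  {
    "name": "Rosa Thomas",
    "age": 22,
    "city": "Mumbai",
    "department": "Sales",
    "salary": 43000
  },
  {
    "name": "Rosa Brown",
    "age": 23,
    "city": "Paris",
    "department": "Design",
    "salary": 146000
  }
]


Original: 6 records with fields: name, age, city, department, salary
Keep: ['age', 'city']
Drop: ['name', 'department', 'salary']
Result: 6 records, 2 fields each

[
  {
    "age": 63,
    "city": "Rome"
  },
  {
    "age": 42,
    "city": "Toronto"
  },
  {
    "age": 46,
    "city": "Lima"
  },
  {
    "age": 51,
    "city": "Paris"
  },
  {
    "age": 22,
    "city": "Mumbai"
  },
  {
    "age": 23,
    "city": "Paris"
  }
]
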